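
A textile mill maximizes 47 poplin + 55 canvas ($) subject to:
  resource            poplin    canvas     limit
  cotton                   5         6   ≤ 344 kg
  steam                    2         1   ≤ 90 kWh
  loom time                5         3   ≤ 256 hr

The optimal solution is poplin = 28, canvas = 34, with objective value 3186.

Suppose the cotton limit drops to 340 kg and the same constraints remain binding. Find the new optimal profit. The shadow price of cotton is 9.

Δb = -4, so new z* = 3186 + (9)·(-4) = 3186 − 36 = 3150.

3150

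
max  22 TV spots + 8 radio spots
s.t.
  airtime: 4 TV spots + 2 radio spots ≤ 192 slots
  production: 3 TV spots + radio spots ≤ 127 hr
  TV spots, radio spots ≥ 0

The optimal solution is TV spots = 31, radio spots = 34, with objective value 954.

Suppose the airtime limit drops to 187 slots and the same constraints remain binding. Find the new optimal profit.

At the optimum: airtime uses 192 of 192 (binding); production uses 127 of 127 (binding).
The binding rows give the dual system: 4·y_airtime + 3·y_production = 22 and 2·y_airtime + 1·y_production = 8.
Solving: y_airtime = 1, y_production = 6.
Δz = y_airtime·Δb = 1 × (-5) = -5, so new z* = 954 − 5 = 949.

949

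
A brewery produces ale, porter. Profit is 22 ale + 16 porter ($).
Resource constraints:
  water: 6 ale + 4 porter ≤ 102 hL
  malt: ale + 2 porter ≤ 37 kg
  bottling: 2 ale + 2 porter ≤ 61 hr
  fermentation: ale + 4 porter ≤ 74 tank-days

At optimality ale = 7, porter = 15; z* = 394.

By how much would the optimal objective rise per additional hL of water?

At the optimum: water uses 102 of 102 (binding); malt uses 37 of 37 (binding); bottling uses 44 of 61 (slack = 17); fermentation uses 67 of 74 (slack = 7).
Slack constraints have shadow price 0 (complementary slackness).
From A_Bᵀ y = c: 6·y_water + 1·y_malt = 22; 4·y_water + 2·y_malt = 16.
This yields shadow prices y_water = 3.5, y_malt = 1.
Shadow price of water = 3.5.

3.5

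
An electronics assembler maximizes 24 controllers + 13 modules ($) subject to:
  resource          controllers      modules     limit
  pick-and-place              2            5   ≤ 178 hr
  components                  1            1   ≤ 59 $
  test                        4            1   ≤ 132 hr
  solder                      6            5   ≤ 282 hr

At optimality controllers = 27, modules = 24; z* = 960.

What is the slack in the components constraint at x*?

8

components used = 1·27 + 1·24 = 51; slack = 59 − 51 = 8.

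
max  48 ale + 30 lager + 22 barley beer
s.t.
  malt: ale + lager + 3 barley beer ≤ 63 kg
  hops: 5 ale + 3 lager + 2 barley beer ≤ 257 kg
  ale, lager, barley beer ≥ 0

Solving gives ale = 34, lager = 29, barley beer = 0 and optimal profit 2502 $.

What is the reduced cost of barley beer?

Both malt and hops are binding at x*.
From A_Bᵀ y = c: 1·y_malt + 5·y_hops = 48; 1·y_malt + 3·y_hops = 30.
→ y_malt = 3 and y_hops = 9.
Reduced cost of barley beer: c₃ − yᵀa₃ = 22 − (3·3 + 9·2) = 22 − 27 = -5.

-5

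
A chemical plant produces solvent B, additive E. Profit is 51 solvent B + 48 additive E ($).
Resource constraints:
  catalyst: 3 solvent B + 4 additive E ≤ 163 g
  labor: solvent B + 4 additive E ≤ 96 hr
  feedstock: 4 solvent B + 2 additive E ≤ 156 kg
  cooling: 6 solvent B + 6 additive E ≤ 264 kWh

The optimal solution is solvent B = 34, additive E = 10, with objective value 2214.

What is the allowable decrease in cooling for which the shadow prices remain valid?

Binding constraints: feedstock, cooling. The basis is B = [[4,2],[6,6]] with det 12.
Per unit decrease in cooling, x* moves by d = (0.1667, -0.3333).
The basis stays optimal until additive E reaches 0; allowable decrease = 30 kWh.

30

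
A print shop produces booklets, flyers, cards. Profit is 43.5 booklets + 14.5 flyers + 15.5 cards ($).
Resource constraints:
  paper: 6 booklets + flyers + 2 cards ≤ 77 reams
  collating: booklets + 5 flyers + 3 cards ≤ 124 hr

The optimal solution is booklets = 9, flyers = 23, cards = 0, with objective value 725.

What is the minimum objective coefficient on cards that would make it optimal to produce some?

At the optimum: paper uses 77 of 77 (binding); collating uses 124 of 124 (binding).
Dual feasibility on the basic columns requires 6·y_paper + 1·y_collating = 43.5, 1·y_paper + 5·y_collating = 14.5.
Solving: y_paper = 7, y_collating = 1.5.
cards enters the basis when its profit ≥ yᵀa₃ = 7·2 + 1.5·3 = 18.5.

18.5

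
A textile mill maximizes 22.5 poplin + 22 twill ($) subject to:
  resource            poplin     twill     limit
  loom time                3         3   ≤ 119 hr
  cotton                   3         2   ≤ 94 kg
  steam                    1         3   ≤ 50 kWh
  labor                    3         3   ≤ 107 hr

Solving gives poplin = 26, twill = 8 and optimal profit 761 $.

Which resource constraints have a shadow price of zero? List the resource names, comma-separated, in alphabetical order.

labor, loom time

loom time: 102/119 (slack 17)
cotton: 94/94 (binding)
steam: 50/50 (binding)
labor: 102/107 (slack 5)
By complementary slackness, a constraint with positive slack has shadow price 0 → labor, loom time.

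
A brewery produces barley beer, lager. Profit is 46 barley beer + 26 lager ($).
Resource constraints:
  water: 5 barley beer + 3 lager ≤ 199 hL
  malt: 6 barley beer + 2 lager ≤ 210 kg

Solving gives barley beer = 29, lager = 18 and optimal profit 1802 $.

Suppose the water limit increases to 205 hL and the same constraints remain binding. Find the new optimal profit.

1850

At the optimum: water uses 199 of 199 (binding); malt uses 210 of 210 (binding).
Dual feasibility on the basic columns requires 5·y_water + 6·y_malt = 46, 3·y_water + 2·y_malt = 26.
Solving: y_water = 8, y_malt = 1.
Δz = y_water·Δb = 8 × (6) = 48, so new z* = 1802 + 48 = 1850.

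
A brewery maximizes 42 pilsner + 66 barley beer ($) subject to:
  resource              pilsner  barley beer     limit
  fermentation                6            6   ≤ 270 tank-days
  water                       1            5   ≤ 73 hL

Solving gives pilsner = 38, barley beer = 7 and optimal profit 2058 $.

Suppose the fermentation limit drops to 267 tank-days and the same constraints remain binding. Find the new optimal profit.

2040

Both fermentation and water are binding at x*.
From A_Bᵀ y = c: 6·y_fermentation + 1·y_water = 42; 6·y_fermentation + 5·y_water = 66.
This yields shadow prices y_fermentation = 6, y_water = 6.
Δz = y_fermentation·Δb = 6 × (-3) = -18, so new z* = 2058 − 18 = 2040.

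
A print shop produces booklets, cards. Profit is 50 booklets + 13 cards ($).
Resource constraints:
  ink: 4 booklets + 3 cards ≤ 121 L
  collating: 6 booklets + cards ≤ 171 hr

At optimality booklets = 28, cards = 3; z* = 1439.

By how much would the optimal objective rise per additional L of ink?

2

At the optimum: ink uses 121 of 121 (binding); collating uses 171 of 171 (binding).
The binding rows give the dual system: 4·y_ink + 6·y_collating = 50 and 3·y_ink + 1·y_collating = 13.
→ y_ink = 2 and y_collating = 7.
Shadow price of ink = 2.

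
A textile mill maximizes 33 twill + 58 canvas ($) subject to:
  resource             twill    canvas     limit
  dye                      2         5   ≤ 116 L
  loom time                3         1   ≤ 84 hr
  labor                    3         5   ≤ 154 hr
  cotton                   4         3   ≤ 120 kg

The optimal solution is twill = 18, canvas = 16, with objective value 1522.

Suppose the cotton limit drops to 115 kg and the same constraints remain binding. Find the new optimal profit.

1504.5

At the optimum: dye uses 116 of 116 (binding); loom time uses 70 of 84 (slack = 14); labor uses 134 of 154 (slack = 20); cotton uses 120 of 120 (binding).
Slack constraints have shadow price 0 (complementary slackness).
From A_Bᵀ y = c: 2·y_dye + 4·y_cotton = 33; 5·y_dye + 3·y_cotton = 58.
→ y_dye = 9.5 and y_cotton = 3.5.
Δz = y_cotton·Δb = 3.5 × (-5) = -17.5, so new z* = 1522 − 17.5 = 1504.5.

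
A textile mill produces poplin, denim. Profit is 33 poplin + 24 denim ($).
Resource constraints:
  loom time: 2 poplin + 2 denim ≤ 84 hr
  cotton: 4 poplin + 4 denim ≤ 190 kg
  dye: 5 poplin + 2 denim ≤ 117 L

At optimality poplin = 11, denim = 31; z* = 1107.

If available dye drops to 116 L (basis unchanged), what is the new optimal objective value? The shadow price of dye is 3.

1104

Δb = -1, so new z* = 1107 + (3)·(-1) = 1107 − 3 = 1104.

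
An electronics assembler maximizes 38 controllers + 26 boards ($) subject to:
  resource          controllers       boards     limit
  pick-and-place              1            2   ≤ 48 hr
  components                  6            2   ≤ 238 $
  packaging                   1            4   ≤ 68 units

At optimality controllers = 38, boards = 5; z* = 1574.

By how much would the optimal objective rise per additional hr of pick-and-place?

8

Check each constraint at x*: pick-and-place 48/48 (tight); components 238/238 (tight); packaging 58/68 (slack 10).
By complementary slackness, y = 0 for the non-binding constraint.
From A_Bᵀ y = c: 1·y_pick-and-place + 6·y_components = 38; 2·y_pick-and-place + 2·y_components = 26.
Solving: y_pick-and-place = 8, y_components = 5.
Shadow price of pick-and-place = 8.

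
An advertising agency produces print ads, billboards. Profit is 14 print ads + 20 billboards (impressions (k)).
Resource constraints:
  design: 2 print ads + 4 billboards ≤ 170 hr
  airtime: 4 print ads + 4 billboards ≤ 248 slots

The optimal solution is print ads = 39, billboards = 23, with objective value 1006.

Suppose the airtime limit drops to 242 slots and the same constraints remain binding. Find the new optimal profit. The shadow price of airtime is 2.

994

Δb = -6, so new z* = 1006 + (2)·(-6) = 1006 − 12 = 994.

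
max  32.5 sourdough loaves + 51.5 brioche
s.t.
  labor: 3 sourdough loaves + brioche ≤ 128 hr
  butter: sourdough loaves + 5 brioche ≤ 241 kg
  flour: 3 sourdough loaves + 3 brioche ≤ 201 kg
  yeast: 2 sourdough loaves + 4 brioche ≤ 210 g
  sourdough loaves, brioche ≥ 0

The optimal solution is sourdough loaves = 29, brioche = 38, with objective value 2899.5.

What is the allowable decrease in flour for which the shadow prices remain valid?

22

Binding constraints: flour, yeast. The basis is B = [[3,3],[2,4]] with det 6.
Per unit decrease in flour, x* moves by d = (-0.6667, 0.3333).
The basis stays optimal until butter becomes binding; allowable decrease = 22 kg.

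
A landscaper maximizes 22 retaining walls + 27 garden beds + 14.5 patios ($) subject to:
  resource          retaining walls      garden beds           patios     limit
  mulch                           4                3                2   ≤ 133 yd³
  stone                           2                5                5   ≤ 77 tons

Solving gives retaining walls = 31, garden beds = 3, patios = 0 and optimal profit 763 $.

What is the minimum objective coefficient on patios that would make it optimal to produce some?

Both mulch and stone are binding at x*.
Dual feasibility on the basic columns requires 4·y_mulch + 2·y_stone = 22, 3·y_mulch + 5·y_stone = 27.
→ y_mulch = 4 and y_stone = 3.
patios enters the basis when its profit ≥ yᵀa₃ = 4·2 + 3·5 = 23.

23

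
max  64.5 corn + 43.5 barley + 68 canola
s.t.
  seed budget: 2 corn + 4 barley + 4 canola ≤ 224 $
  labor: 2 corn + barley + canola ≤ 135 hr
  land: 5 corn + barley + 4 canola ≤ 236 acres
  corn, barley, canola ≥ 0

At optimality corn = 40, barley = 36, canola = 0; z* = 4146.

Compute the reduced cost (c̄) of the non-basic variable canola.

-4

At the optimum: seed budget uses 224 of 224 (binding); labor uses 116 of 135 (slack = 19); land uses 236 of 236 (binding).
By complementary slackness, y = 0 for the non-binding constraint.
Dual feasibility on the basic columns requires 2·y_seed budget + 5·y_land = 64.5, 4·y_seed budget + 1·y_land = 43.5.
Solving: y_seed budget = 8.5, y_land = 9.5.
Reduced cost of canola: c₃ − yᵀa₃ = 68 − (8.5·4 + 9.5·4) = 68 − 72 = -4.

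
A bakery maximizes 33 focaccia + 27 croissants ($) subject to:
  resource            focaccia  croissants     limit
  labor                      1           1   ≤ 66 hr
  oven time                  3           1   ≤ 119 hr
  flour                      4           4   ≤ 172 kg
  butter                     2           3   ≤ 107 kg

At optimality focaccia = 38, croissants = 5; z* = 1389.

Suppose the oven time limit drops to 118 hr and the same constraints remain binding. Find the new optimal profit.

1386

At the optimum: labor uses 43 of 66 (slack = 23); oven time uses 119 of 119 (binding); flour uses 172 of 172 (binding); butter uses 91 of 107 (slack = 16).
Slack constraints have shadow price 0 (complementary slackness).
From A_Bᵀ y = c: 3·y_oven time + 4·y_flour = 33; 1·y_oven time + 4·y_flour = 27.
Solving: y_oven time = 3, y_flour = 6.
Δz = y_oven time·Δb = 3 × (-1) = -3, so new z* = 1389 − 3 = 1386.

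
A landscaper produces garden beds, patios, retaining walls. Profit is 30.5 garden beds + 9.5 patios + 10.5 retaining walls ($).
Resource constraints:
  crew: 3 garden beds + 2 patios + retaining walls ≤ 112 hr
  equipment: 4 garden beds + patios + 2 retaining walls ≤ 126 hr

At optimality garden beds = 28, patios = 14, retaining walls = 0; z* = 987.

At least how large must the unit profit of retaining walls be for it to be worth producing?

At the optimum: crew uses 112 of 112 (binding); equipment uses 126 of 126 (binding).
From A_Bᵀ y = c: 3·y_crew + 4·y_equipment = 30.5; 2·y_crew + 1·y_equipment = 9.5.
This yields shadow prices y_crew = 1.5, y_equipment = 6.5.
retaining walls enters the basis when its profit ≥ yᵀa₃ = 1.5·1 + 6.5·2 = 14.5.

14.5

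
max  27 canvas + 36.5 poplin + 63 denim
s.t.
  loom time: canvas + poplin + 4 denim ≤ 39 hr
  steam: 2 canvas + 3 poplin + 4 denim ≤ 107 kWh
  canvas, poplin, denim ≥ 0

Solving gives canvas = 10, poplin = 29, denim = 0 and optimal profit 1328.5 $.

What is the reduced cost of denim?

-7

At the optimum: loom time uses 39 of 39 (binding); steam uses 107 of 107 (binding).
Dual feasibility on the basic columns requires 1·y_loom time + 2·y_steam = 27, 1·y_loom time + 3·y_steam = 36.5.
Solving: y_loom time = 8, y_steam = 9.5.
Reduced cost of denim: c₃ − yᵀa₃ = 63 − (8·4 + 9.5·4) = 63 − 70 = -7.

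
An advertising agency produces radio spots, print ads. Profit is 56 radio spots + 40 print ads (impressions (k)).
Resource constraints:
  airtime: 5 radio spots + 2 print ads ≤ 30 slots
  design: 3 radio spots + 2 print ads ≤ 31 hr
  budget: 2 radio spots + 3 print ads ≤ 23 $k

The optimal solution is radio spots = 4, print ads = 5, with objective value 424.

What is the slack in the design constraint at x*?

9

design used = 3·4 + 2·5 = 22; slack = 31 − 22 = 9.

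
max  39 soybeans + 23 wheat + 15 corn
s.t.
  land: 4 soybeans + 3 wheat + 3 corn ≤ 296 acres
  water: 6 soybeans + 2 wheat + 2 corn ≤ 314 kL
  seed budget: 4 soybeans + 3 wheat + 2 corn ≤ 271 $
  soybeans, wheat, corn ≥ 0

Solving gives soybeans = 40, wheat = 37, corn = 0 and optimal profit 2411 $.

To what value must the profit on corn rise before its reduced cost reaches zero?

17

Binding: water and seed budget. Non-binding: land (25 unused).
Slack constraints have shadow price 0 (complementary slackness).
From A_Bᵀ y = c: 6·y_water + 4·y_seed budget = 39; 2·y_water + 3·y_seed budget = 23.
This yields shadow prices y_water = 2.5, y_seed budget = 6.
corn enters the basis when its profit ≥ yᵀa₃ = 2.5·2 + 6·2 = 17.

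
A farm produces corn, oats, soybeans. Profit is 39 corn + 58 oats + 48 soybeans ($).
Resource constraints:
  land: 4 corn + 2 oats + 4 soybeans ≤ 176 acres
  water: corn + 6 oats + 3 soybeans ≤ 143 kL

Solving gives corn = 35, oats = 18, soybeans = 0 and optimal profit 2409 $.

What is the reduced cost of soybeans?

-5

At the optimum: land uses 176 of 176 (binding); water uses 143 of 143 (binding).
From A_Bᵀ y = c: 4·y_land + 1·y_water = 39; 2·y_land + 6·y_water = 58.
→ y_land = 8 and y_water = 7.
Reduced cost of soybeans: c₃ − yᵀa₃ = 48 − (8·4 + 7·3) = 48 − 53 = -5.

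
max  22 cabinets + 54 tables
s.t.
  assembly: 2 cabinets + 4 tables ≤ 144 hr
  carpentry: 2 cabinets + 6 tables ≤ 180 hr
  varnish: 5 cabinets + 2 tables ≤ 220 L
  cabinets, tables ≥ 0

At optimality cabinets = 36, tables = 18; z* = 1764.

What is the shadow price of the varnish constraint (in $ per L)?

At the optimum: assembly uses 144 of 144 (binding); carpentry uses 180 of 180 (binding); varnish uses 216 of 220 (slack = 4).
Since varnish is not tight, its dual is 0.
Dual feasibility on the basic columns requires 2·y_assembly + 2·y_carpentry = 22, 4·y_assembly + 6·y_carpentry = 54.
Solving: y_assembly = 6, y_carpentry = 5.
Shadow price of varnish = 0.

0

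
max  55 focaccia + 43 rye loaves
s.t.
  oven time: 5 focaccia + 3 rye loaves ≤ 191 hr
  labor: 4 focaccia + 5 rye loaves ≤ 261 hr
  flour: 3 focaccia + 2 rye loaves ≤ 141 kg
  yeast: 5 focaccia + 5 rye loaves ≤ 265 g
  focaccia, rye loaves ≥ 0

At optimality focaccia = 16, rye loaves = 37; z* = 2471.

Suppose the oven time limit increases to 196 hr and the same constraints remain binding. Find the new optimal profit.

2501

At the optimum: oven time uses 191 of 191 (binding); labor uses 249 of 261 (slack = 12); flour uses 122 of 141 (slack = 19); yeast uses 265 of 265 (binding).
Slack constraints have shadow price 0 (complementary slackness).
From A_Bᵀ y = c: 5·y_oven time + 5·y_yeast = 55; 3·y_oven time + 5·y_yeast = 43.
Solving: y_oven time = 6, y_yeast = 5.
Δz = y_oven time·Δb = 6 × (5) = 30, so new z* = 2471 + 30 = 2501.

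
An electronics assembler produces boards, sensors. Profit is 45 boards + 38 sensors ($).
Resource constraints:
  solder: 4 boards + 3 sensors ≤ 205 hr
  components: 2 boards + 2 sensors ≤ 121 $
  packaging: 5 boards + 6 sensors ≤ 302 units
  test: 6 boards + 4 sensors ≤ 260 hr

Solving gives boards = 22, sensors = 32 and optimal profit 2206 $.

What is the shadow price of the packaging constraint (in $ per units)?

Binding: packaging and test. Non-binding: solder (21 unused), components (13 unused).
Since solder, components are not tight, their duals are 0.
From A_Bᵀ y = c: 5·y_packaging + 6·y_test = 45; 6·y_packaging + 4·y_test = 38.
Solving: y_packaging = 3, y_test = 5.
Shadow price of packaging = 3.

3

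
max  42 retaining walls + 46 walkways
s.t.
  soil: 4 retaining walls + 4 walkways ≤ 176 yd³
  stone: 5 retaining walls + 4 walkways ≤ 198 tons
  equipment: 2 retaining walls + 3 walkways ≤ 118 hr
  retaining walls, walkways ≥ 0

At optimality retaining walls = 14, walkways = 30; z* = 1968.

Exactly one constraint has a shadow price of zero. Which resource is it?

soil: 176/176 (binding)
stone: 190/198 (slack 8)
equipment: 118/118 (binding)
By complementary slackness, a constraint with positive slack has shadow price 0 → stone.

stone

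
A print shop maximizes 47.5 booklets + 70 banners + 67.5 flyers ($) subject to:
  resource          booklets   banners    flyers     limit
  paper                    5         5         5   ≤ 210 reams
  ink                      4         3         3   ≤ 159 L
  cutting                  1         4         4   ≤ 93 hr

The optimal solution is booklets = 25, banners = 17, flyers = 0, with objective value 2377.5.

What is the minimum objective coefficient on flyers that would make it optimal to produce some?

Binding: paper and cutting. Non-binding: ink (8 unused).
By complementary slackness, y = 0 for the non-binding constraint.
From A_Bᵀ y = c: 5·y_paper + 1·y_cutting = 47.5; 5·y_paper + 4·y_cutting = 70.
This yields shadow prices y_paper = 8, y_cutting = 7.5.
flyers enters the basis when its profit ≥ yᵀa₃ = 8·5 + 7.5·4 = 70.

70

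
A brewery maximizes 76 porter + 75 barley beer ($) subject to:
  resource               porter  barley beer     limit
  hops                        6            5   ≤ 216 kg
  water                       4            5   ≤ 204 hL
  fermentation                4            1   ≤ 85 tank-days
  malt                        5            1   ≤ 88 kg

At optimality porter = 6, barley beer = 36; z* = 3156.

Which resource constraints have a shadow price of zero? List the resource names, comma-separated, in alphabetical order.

hops: 216/216 (binding)
water: 204/204 (binding)
fermentation: 60/85 (slack 25)
malt: 66/88 (slack 22)
By complementary slackness, a constraint with positive slack has shadow price 0 → fermentation, malt.

fermentation, malt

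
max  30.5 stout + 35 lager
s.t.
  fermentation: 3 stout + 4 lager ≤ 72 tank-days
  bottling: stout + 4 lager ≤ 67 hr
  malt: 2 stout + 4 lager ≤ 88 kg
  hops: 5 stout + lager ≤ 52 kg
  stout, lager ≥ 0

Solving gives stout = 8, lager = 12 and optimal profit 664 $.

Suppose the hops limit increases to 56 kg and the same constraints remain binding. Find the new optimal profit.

668

At the optimum: fermentation uses 72 of 72 (binding); bottling uses 56 of 67 (slack = 11); malt uses 64 of 88 (slack = 24); hops uses 52 of 52 (binding).
Slack constraints have shadow price 0 (complementary slackness).
The binding rows give the dual system: 3·y_fermentation + 5·y_hops = 30.5 and 4·y_fermentation + 1·y_hops = 35.
This yields shadow prices y_fermentation = 8.5, y_hops = 1.
Δz = y_hops·Δb = 1 × (4) = 4, so new z* = 664 + 4 = 668.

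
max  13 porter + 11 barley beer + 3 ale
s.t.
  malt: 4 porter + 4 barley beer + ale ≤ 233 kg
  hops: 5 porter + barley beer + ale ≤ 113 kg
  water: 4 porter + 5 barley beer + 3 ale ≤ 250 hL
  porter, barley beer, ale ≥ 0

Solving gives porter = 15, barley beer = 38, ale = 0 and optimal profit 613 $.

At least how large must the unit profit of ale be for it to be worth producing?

7

At the optimum: malt uses 212 of 233 (slack = 21); hops uses 113 of 113 (binding); water uses 250 of 250 (binding).
Since malt is not tight, its dual is 0.
The binding rows give the dual system: 5·y_hops + 4·y_water = 13 and 1·y_hops + 5·y_water = 11.
This yields shadow prices y_hops = 1, y_water = 2.
ale enters the basis when its profit ≥ yᵀa₃ = 1·1 + 2·3 = 7.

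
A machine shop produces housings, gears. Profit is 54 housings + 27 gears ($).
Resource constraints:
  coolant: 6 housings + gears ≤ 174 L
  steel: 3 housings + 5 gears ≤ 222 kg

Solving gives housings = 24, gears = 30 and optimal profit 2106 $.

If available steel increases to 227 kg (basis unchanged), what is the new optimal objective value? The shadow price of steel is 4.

2126

Δb = 5, so new z* = 2106 + (4)·(5) = 2106 + 20 = 2126.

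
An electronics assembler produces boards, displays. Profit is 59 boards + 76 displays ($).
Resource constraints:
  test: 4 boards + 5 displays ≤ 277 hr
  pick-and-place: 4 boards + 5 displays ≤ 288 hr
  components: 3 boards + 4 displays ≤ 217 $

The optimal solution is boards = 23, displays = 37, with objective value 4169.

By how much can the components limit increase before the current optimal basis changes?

4.6

Binding constraints: test, components. The basis is B = [[4,5],[3,4]] with det 1.
Per unit increase in components, x* moves by d = (-5, 4).
The basis stays optimal until boards reaches 0; allowable increase = 4.6 $.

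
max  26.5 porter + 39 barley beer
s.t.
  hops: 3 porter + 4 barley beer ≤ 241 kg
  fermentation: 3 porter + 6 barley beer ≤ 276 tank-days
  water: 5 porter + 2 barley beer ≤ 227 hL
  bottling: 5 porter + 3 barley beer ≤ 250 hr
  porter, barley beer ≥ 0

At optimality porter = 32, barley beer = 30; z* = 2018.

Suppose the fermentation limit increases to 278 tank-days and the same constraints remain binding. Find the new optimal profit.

Check each constraint at x*: hops 216/241 (slack 25); fermentation 276/276 (tight); water 220/227 (slack 7); bottling 250/250 (tight).
Since hops, water are not tight, their duals are 0.
Dual feasibility on the basic columns requires 3·y_fermentation + 5·y_bottling = 26.5, 6·y_fermentation + 3·y_bottling = 39.
→ y_fermentation = 5.5 and y_bottling = 2.
Δz = y_fermentation·Δb = 5.5 × (2) = 11, so new z* = 2018 + 11 = 2029.

2029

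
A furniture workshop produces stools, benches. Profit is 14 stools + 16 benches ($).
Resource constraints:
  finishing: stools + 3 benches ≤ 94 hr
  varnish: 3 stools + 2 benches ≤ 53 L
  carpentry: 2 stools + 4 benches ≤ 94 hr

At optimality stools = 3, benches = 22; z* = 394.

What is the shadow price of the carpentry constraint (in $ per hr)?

Check each constraint at x*: finishing 69/94 (slack 25); varnish 53/53 (tight); carpentry 94/94 (tight).
Slack constraints have shadow price 0 (complementary slackness).
The binding rows give the dual system: 3·y_varnish + 2·y_carpentry = 14 and 2·y_varnish + 4·y_carpentry = 16.
→ y_varnish = 3 and y_carpentry = 2.5.
Shadow price of carpentry = 2.5.

2.5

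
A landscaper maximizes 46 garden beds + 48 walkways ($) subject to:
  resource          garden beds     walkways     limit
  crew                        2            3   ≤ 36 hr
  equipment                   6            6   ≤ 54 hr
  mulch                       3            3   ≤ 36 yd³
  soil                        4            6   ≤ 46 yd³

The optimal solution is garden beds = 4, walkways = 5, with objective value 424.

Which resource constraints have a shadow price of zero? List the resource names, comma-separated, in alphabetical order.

crew, mulch

crew: 23/36 (slack 13)
equipment: 54/54 (binding)
mulch: 27/36 (slack 9)
soil: 46/46 (binding)
By complementary slackness, a constraint with positive slack has shadow price 0 → crew, mulch.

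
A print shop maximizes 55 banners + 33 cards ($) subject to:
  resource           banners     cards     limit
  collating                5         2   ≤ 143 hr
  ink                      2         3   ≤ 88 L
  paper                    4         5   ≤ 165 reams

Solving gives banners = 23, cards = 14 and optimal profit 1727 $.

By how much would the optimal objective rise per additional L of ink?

5

Check each constraint at x*: collating 143/143 (tight); ink 88/88 (tight); paper 162/165 (slack 3).
By complementary slackness, y = 0 for the non-binding constraint.
Dual feasibility on the basic columns requires 5·y_collating + 2·y_ink = 55, 2·y_collating + 3·y_ink = 33.
This yields shadow prices y_collating = 9, y_ink = 5.
Shadow price of ink = 5.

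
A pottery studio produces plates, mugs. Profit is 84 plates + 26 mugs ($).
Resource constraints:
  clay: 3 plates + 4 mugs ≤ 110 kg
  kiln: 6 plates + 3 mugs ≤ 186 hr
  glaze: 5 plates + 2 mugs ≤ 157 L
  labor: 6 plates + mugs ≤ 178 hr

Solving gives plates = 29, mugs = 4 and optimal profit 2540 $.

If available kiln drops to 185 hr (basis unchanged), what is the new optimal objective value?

Check each constraint at x*: clay 103/110 (slack 7); kiln 186/186 (tight); glaze 153/157 (slack 4); labor 178/178 (tight).
By complementary slackness, y = 0 for the non-binding constraints.
From A_Bᵀ y = c: 6·y_kiln + 6·y_labor = 84; 3·y_kiln + 1·y_labor = 26.
Solving: y_kiln = 6, y_labor = 8.
Δz = y_kiln·Δb = 6 × (-1) = -6, so new z* = 2540 − 6 = 2534.

2534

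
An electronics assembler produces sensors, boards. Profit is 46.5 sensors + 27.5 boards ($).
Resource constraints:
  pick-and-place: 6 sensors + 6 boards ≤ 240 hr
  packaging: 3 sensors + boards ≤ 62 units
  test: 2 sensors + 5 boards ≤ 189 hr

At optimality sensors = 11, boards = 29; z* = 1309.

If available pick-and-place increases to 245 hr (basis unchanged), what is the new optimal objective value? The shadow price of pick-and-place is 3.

1324

Δb = 5, so new z* = 1309 + (3)·(5) = 1309 + 15 = 1324.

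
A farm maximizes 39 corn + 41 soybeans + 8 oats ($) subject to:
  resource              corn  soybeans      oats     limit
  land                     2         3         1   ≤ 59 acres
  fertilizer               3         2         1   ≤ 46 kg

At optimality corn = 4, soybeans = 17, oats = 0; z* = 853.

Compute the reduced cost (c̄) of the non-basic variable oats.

Check each constraint at x*: land 59/59 (tight); fertilizer 46/46 (tight).
Dual feasibility on the basic columns requires 2·y_land + 3·y_fertilizer = 39, 3·y_land + 2·y_fertilizer = 41.
→ y_land = 9 and y_fertilizer = 7.
Reduced cost of oats: c₃ − yᵀa₃ = 8 − (9·1 + 7·1) = 8 − 16 = -8.

-8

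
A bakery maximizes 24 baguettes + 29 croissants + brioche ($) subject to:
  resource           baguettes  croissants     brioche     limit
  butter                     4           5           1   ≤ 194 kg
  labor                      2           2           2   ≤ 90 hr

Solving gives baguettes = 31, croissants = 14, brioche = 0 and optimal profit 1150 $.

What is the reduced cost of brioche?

-8

At the optimum: butter uses 194 of 194 (binding); labor uses 90 of 90 (binding).
From A_Bᵀ y = c: 4·y_butter + 2·y_labor = 24; 5·y_butter + 2·y_labor = 29.
Solving: y_butter = 5, y_labor = 2.
Reduced cost of brioche: c₃ − yᵀa₃ = 1 − (5·1 + 2·2) = 1 − 9 = -8.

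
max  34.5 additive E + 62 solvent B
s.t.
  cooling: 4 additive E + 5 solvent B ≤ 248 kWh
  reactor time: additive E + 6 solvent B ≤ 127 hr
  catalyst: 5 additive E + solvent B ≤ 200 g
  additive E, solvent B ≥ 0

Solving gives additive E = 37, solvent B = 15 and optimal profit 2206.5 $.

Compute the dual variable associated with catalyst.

Binding: reactor time and catalyst. Non-binding: cooling (25 unused).
Since cooling is not tight, its dual is 0.
Dual feasibility on the basic columns requires 1·y_reactor time + 5·y_catalyst = 34.5, 6·y_reactor time + 1·y_catalyst = 62.
→ y_reactor time = 9.5 and y_catalyst = 5.
Shadow price of catalyst = 5.

5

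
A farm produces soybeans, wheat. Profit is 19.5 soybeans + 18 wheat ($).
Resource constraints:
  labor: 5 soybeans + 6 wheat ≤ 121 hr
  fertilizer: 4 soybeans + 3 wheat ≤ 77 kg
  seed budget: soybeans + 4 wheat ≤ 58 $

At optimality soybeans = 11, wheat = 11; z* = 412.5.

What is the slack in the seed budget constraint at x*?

seed budget used = 1·11 + 4·11 = 55; slack = 58 − 55 = 3.

3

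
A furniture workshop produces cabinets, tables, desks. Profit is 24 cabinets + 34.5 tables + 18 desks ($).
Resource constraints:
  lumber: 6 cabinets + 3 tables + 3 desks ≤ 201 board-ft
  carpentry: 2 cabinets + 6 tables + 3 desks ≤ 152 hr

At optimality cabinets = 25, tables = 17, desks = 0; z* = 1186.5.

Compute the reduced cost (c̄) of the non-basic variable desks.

-3

Both lumber and carpentry are binding at x*.
Dual feasibility on the basic columns requires 6·y_lumber + 2·y_carpentry = 24, 3·y_lumber + 6·y_carpentry = 34.5.
→ y_lumber = 2.5 and y_carpentry = 4.5.
Reduced cost of desks: c₃ − yᵀa₃ = 18 − (2.5·3 + 4.5·3) = 18 − 21 = -3.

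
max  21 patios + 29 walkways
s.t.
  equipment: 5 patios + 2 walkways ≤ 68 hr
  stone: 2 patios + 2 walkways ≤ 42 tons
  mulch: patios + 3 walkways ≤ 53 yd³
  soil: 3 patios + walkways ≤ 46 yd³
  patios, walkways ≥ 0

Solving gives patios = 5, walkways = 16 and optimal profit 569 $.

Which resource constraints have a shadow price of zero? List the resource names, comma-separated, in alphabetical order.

equipment: 57/68 (slack 11)
stone: 42/42 (binding)
mulch: 53/53 (binding)
soil: 31/46 (slack 15)
By complementary slackness, a constraint with positive slack has shadow price 0 → equipment, soil.

equipment, soil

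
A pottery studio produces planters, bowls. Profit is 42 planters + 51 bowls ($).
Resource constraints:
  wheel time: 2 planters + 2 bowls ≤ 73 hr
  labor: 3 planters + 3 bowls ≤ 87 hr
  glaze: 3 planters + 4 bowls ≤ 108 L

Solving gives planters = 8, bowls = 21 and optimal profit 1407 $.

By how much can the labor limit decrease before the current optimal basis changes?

Binding constraints: labor, glaze. The basis is B = [[3,3],[3,4]] with det 3.
Per unit decrease in labor, x* moves by d = (-1.3333, 1).
The basis stays optimal until planters reaches 0; allowable decrease = 6 hr.

6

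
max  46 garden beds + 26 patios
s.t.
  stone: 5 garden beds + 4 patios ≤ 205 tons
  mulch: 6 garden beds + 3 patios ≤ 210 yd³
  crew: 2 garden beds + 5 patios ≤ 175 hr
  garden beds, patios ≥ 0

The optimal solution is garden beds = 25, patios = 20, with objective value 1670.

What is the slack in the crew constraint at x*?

crew used = 2·25 + 5·20 = 150; slack = 175 − 150 = 25.

25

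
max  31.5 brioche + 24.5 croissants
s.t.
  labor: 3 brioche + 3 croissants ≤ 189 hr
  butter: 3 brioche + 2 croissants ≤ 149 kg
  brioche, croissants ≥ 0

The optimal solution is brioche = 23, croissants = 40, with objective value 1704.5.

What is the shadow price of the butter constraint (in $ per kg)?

Both labor and butter are binding at x*.
The binding rows give the dual system: 3·y_labor + 3·y_butter = 31.5 and 3·y_labor + 2·y_butter = 24.5.
Solving: y_labor = 3.5, y_butter = 7.
Shadow price of butter = 7.

7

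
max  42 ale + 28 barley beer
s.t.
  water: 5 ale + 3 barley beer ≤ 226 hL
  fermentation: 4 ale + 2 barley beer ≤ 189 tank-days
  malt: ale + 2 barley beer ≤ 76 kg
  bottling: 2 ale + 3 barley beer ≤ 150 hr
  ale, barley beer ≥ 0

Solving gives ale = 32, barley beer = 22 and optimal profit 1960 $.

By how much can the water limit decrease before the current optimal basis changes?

Binding constraints: water, malt. The basis is B = [[5,3],[1,2]] with det 7.
Per unit decrease in water, x* moves by d = (-0.2857, 0.1429).
The basis stays optimal until ale reaches 0; allowable decrease = 112 hL.

112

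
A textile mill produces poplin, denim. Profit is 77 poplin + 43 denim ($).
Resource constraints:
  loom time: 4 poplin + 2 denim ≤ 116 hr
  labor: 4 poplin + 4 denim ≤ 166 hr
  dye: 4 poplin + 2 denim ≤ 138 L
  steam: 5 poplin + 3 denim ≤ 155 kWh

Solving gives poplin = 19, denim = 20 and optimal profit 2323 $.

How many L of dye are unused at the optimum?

22

dye used = 4·19 + 2·20 = 116; slack = 138 − 116 = 22.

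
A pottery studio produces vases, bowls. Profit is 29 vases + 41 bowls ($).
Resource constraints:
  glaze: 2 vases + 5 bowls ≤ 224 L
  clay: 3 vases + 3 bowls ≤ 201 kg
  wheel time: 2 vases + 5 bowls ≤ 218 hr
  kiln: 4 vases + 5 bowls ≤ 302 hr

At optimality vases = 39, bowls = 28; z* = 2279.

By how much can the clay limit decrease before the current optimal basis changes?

Binding constraints: clay, wheel time. The basis is B = [[3,3],[2,5]] with det 9.
Per unit decrease in clay, x* moves by d = (-0.5556, 0.2222).
The basis stays optimal until vases reaches 0; allowable decrease = 70.2 kg.

70.2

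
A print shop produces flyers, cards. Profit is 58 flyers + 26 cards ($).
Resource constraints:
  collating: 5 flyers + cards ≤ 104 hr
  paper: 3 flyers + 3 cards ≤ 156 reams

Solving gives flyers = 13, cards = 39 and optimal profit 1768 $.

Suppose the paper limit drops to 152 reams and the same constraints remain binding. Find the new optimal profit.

Check each constraint at x*: collating 104/104 (tight); paper 156/156 (tight).
Dual feasibility on the basic columns requires 5·y_collating + 3·y_paper = 58, 1·y_collating + 3·y_paper = 26.
Solving: y_collating = 8, y_paper = 6.
Δz = y_paper·Δb = 6 × (-4) = -24, so new z* = 1768 − 24 = 1744.

1744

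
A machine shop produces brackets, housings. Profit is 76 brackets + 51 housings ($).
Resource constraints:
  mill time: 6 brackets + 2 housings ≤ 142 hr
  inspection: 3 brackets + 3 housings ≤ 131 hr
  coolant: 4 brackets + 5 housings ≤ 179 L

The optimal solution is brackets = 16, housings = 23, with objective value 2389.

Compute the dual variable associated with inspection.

Binding: mill time and coolant. Non-binding: inspection (14 unused).
Since inspection is not tight, its dual is 0.
From A_Bᵀ y = c: 6·y_mill time + 4·y_coolant = 76; 2·y_mill time + 5·y_coolant = 51.
Solving: y_mill time = 8, y_coolant = 7.
Shadow price of inspection = 0.

0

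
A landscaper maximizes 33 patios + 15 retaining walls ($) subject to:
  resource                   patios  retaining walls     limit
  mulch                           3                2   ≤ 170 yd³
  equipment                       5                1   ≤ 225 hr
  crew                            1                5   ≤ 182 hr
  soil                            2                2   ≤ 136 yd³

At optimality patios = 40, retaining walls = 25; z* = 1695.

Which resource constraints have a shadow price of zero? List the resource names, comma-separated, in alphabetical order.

mulch: 170/170 (binding)
equipment: 225/225 (binding)
crew: 165/182 (slack 17)
soil: 130/136 (slack 6)
By complementary slackness, a constraint with positive slack has shadow price 0 → crew, soil.

crew, soil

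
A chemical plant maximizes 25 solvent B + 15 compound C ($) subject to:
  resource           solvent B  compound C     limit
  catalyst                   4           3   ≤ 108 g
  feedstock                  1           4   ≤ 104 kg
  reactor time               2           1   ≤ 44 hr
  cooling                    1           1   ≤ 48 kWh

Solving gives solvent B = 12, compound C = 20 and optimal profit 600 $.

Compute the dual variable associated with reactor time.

7.5

Check each constraint at x*: catalyst 108/108 (tight); feedstock 92/104 (slack 12); reactor time 44/44 (tight); cooling 32/48 (slack 16).
Slack constraints have shadow price 0 (complementary slackness).
From A_Bᵀ y = c: 4·y_catalyst + 2·y_reactor time = 25; 3·y_catalyst + 1·y_reactor time = 15.
→ y_catalyst = 2.5 and y_reactor time = 7.5.
Shadow price of reactor time = 7.5.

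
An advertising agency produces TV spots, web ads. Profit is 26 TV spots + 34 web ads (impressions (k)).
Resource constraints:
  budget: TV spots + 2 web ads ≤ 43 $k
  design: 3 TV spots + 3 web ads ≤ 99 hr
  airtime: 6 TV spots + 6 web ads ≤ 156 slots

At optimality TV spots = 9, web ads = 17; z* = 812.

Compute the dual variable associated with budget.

Binding: budget and airtime. Non-binding: design (21 unused).
Slack constraints have shadow price 0 (complementary slackness).
From A_Bᵀ y = c: 1·y_budget + 6·y_airtime = 26; 2·y_budget + 6·y_airtime = 34.
Solving: y_budget = 8, y_airtime = 3.
Shadow price of budget = 8.

8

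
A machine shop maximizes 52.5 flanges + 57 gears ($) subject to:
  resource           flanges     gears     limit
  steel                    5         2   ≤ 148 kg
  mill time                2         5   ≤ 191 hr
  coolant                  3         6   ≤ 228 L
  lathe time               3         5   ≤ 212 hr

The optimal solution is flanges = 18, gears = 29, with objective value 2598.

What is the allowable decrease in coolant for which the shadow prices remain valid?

Binding constraints: steel, coolant. The basis is B = [[5,2],[3,6]] with det 24.
Per unit decrease in coolant, x* moves by d = (0.0833, -0.2083).
The basis stays optimal until gears reaches 0; allowable decrease = 139.2 L.

139.2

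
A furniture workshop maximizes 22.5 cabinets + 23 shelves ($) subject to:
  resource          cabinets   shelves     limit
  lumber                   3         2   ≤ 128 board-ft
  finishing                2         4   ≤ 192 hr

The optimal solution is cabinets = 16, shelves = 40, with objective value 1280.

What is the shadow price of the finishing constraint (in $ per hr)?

3

At the optimum: lumber uses 128 of 128 (binding); finishing uses 192 of 192 (binding).
Dual feasibility on the basic columns requires 3·y_lumber + 2·y_finishing = 22.5, 2·y_lumber + 4·y_finishing = 23.
Solving: y_lumber = 5.5, y_finishing = 3.
Shadow price of finishing = 3.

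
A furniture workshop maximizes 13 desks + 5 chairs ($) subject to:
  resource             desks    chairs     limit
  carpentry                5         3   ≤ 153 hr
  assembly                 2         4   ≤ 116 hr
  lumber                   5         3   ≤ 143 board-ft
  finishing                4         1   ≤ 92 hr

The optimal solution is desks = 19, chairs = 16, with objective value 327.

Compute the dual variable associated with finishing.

2

Binding: lumber and finishing. Non-binding: carpentry (10 unused), assembly (14 unused).
By complementary slackness, y = 0 for the non-binding constraints.
Dual feasibility on the basic columns requires 5·y_lumber + 4·y_finishing = 13, 3·y_lumber + 1·y_finishing = 5.
Solving: y_lumber = 1, y_finishing = 2.
Shadow price of finishing = 2.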